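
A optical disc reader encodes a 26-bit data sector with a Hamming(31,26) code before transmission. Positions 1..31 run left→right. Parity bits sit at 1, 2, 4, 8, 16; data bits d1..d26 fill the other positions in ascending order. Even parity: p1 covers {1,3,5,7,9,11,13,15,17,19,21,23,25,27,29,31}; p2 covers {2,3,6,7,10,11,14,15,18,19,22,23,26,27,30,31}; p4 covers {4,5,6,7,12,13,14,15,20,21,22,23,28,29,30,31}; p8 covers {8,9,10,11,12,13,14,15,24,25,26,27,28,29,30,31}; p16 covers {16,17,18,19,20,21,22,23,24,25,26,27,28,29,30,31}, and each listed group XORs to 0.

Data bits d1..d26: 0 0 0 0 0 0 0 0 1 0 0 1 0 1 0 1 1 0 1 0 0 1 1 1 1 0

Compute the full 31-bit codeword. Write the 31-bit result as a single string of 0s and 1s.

0000000000001001101011010011110

Place data at non-parity positions: p1 p2 0 p4 0 0 0 p8 0 0 0 0 1 0 0 p16 1 0 1 0 1 1 0 1 0 0 1 1 1 1 0
p1 (pos 1,3,5,7,9,11,13,15,17,19,21,23,25,27,29,31): XOR of data positions = 0⊕0⊕0⊕0⊕0⊕1⊕0⊕1⊕1⊕1⊕0⊕0⊕1⊕1⊕0 = 0
p2 (pos 2,3,6,7,10,11,14,15,18,19,22,23,26,27,30,31): XOR of data positions = 0⊕0⊕0⊕0⊕0⊕0⊕0⊕0⊕1⊕1⊕0⊕0⊕1⊕1⊕0 = 0
p4 (pos 4,5,6,7,12,13,14,15,20,21,22,23,28,29,30,31): XOR of data positions = 0⊕0⊕0⊕0⊕1⊕0⊕0⊕0⊕1⊕1⊕0⊕1⊕1⊕1⊕0 = 0
p8 (pos 8,9,10,11,12,13,14,15,24,25,26,27,28,29,30,31): XOR of data positions = 0⊕0⊕0⊕0⊕1⊕0⊕0⊕1⊕0⊕0⊕1⊕1⊕1⊕1⊕0 = 0
p16 (pos 16,17,18,19,20,21,22,23,24,25,26,27,28,29,30,31): XOR of data positions = 1⊕0⊕1⊕0⊕1⊕1⊕0⊕1⊕0⊕0⊕1⊕1⊕1⊕1⊕0 = 1
Codeword: 0000000000001001101011010011110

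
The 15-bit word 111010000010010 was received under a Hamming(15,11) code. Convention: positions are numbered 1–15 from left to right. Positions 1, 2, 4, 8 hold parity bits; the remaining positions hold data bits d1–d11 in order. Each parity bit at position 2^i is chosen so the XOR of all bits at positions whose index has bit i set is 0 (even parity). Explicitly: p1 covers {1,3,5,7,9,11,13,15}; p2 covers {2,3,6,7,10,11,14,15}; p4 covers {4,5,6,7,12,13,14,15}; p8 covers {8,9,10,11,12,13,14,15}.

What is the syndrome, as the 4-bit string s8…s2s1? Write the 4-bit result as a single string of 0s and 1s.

0000

s1 (pos 1,3,5,7,9,11,13,15): 1⊕1⊕1⊕0⊕0⊕1⊕0⊕0 = 0
s2 (pos 2,3,6,7,10,11,14,15): 1⊕1⊕0⊕0⊕0⊕1⊕1⊕0 = 0
s4 (pos 4,5,6,7,12,13,14,15): 0⊕1⊕0⊕0⊕0⊕0⊕1⊕0 = 0
s8 (pos 8,9,10,11,12,13,14,15): 0⊕0⊕0⊕1⊕0⊕0⊕1⊕0 = 0
Syndrome s8…s1 = 0000 → no error.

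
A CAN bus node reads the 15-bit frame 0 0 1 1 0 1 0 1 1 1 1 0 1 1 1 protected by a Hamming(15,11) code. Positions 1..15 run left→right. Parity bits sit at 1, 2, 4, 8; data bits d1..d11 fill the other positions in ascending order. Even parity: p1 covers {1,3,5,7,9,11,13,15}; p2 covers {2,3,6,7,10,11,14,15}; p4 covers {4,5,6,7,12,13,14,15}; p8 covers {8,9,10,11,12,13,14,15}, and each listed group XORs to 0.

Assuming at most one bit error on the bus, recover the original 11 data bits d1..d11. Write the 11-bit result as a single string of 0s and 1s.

10101110011

s1 (pos 1,3,5,7,9,11,13,15): 0⊕1⊕0⊕0⊕1⊕1⊕1⊕1 = 1
s2 (pos 2,3,6,7,10,11,14,15): 0⊕1⊕1⊕0⊕1⊕1⊕1⊕1 = 0
s4 (pos 4,5,6,7,12,13,14,15): 1⊕0⊕1⊕0⊕0⊕1⊕1⊕1 = 1
s8 (pos 8,9,10,11,12,13,14,15): 1⊕1⊕1⊕1⊕0⊕1⊕1⊕1 = 1
Syndrome s8…s1 = 1101 → error at position 13.
Flip position 13: 001101011110111 → 001101011110011
Read data bits from positions 3,5,6,7,9,10,11,12,13,14,15: 10101110011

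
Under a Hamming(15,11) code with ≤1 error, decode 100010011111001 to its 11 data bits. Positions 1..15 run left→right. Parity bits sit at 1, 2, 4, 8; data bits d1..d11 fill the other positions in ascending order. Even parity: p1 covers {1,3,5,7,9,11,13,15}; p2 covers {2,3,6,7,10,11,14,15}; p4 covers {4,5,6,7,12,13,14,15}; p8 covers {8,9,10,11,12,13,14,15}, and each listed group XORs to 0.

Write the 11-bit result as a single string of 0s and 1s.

01011111001

s1 (pos 1,3,5,7,9,11,13,15): 1⊕0⊕1⊕0⊕1⊕1⊕0⊕1 = 1
s2 (pos 2,3,6,7,10,11,14,15): 0⊕0⊕0⊕0⊕1⊕1⊕0⊕1 = 1
s4 (pos 4,5,6,7,12,13,14,15): 0⊕1⊕0⊕0⊕1⊕0⊕0⊕1 = 1
s8 (pos 8,9,10,11,12,13,14,15): 1⊕1⊕1⊕1⊕1⊕0⊕0⊕1 = 0
Syndrome s8…s1 = 0111 → error at position 7.
Flip position 7: 100010011111001 → 100010111111001
Read data bits from positions 3,5,6,7,9,10,11,12,13,14,15: 01011111001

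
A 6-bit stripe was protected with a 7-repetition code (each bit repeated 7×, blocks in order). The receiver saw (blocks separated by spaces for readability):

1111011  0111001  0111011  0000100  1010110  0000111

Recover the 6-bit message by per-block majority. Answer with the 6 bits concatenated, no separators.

Block 1 (1111011): 6 ones → 1
Block 2 (0111001): 4 ones → 1
Block 3 (0111011): 5 ones → 1
Block 4 (0000100): 1 one → 0
Block 5 (1010110): 4 ones → 1
Block 6 (0000111): 3 ones → 0

111010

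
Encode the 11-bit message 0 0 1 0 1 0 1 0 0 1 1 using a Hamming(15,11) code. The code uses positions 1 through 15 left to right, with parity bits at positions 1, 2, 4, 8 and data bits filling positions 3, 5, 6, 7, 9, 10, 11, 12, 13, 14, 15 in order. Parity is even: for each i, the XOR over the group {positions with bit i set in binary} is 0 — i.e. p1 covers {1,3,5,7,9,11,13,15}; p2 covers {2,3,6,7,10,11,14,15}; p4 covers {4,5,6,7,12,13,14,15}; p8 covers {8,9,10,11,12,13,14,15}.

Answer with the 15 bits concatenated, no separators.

Place data at non-parity positions: p1 p2 0 p4 0 1 0 p8 1 0 1 0 0 1 1
p1 (pos 1,3,5,7,9,11,13,15): XOR of data positions = 0⊕0⊕0⊕1⊕1⊕0⊕1 = 1
p2 (pos 2,3,6,7,10,11,14,15): XOR of data positions = 0⊕1⊕0⊕0⊕1⊕1⊕1 = 0
p4 (pos 4,5,6,7,12,13,14,15): XOR of data positions = 0⊕1⊕0⊕0⊕0⊕1⊕1 = 1
p8 (pos 8,9,10,11,12,13,14,15): XOR of data positions = 1⊕0⊕1⊕0⊕0⊕1⊕1 = 0
Codeword: 100101001010011

100101001010011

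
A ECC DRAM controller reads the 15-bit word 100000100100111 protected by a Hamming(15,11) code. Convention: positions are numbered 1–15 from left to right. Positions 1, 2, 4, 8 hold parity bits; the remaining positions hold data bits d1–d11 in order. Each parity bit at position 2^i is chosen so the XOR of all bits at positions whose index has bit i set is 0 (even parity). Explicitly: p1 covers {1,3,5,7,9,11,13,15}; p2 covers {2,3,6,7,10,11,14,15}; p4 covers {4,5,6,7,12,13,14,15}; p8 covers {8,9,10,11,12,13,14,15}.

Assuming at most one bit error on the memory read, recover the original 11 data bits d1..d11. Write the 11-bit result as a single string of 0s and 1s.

s1 (pos 1,3,5,7,9,11,13,15): 1⊕0⊕0⊕1⊕0⊕0⊕1⊕1 = 0
s2 (pos 2,3,6,7,10,11,14,15): 0⊕0⊕0⊕1⊕1⊕0⊕1⊕1 = 0
s4 (pos 4,5,6,7,12,13,14,15): 0⊕0⊕0⊕1⊕0⊕1⊕1⊕1 = 0
s8 (pos 8,9,10,11,12,13,14,15): 0⊕0⊕1⊕0⊕0⊕1⊕1⊕1 = 0
Syndrome s8…s1 = 0000 → no error.
Read data bits from positions 3,5,6,7,9,10,11,12,13,14,15: 00010100111

00010100111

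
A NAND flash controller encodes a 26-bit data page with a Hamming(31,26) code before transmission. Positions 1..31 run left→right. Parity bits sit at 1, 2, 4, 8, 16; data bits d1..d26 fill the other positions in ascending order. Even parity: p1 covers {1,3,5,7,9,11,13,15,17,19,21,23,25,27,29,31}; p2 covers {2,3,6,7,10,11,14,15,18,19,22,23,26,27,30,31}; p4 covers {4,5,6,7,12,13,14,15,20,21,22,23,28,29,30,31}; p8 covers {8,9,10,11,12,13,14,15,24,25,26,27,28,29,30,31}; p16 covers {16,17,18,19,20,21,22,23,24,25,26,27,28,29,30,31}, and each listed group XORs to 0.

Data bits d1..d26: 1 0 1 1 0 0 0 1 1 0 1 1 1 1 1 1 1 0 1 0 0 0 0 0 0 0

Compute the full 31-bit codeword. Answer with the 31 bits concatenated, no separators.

Place data at non-parity positions: p1 p2 1 p4 0 1 1 p8 0 0 0 1 1 0 1 p16 1 1 1 1 1 1 0 1 0 0 0 0 0 0 0
p1 (pos 1,3,5,7,9,11,13,15,17,19,21,23,25,27,29,31): XOR of data positions = 1⊕0⊕1⊕0⊕0⊕1⊕1⊕1⊕1⊕1⊕0⊕0⊕0⊕0⊕0 = 1
p2 (pos 2,3,6,7,10,11,14,15,18,19,22,23,26,27,30,31): XOR of data positions = 1⊕1⊕1⊕0⊕0⊕0⊕1⊕1⊕1⊕1⊕0⊕0⊕0⊕0⊕0 = 1
p4 (pos 4,5,6,7,12,13,14,15,20,21,22,23,28,29,30,31): XOR of data positions = 0⊕1⊕1⊕1⊕1⊕0⊕1⊕1⊕1⊕1⊕0⊕0⊕0⊕0⊕0 = 0
p8 (pos 8,9,10,11,12,13,14,15,24,25,26,27,28,29,30,31): XOR of data positions = 0⊕0⊕0⊕1⊕1⊕0⊕1⊕1⊕0⊕0⊕0⊕0⊕0⊕0⊕0 = 0
p16 (pos 16,17,18,19,20,21,22,23,24,25,26,27,28,29,30,31): XOR of data positions = 1⊕1⊕1⊕1⊕1⊕1⊕0⊕1⊕0⊕0⊕0⊕0⊕0⊕0⊕0 = 1
Codeword: 1110011000011011111111010000000

1110011000011011111111010000000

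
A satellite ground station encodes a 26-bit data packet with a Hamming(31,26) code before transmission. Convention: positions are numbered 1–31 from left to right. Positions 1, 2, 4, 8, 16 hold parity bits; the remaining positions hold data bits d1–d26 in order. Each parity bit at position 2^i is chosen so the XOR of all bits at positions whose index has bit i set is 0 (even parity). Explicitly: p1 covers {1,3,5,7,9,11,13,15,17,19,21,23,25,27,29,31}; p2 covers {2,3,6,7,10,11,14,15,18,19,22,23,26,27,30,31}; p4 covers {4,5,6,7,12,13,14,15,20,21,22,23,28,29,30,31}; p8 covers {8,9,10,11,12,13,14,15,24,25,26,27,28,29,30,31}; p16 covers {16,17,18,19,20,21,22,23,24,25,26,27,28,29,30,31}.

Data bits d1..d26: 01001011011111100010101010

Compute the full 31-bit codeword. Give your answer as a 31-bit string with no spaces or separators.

0101100110110110111100010101010

Place data at non-parity positions: p1 p2 0 p4 1 0 0 p8 1 0 1 1 0 1 1 p16 1 1 1 1 0 0 0 1 0 1 0 1 0 1 0
p1 (pos 1,3,5,7,9,11,13,15,17,19,21,23,25,27,29,31): XOR of data positions = 0⊕1⊕0⊕1⊕1⊕0⊕1⊕1⊕1⊕0⊕0⊕0⊕0⊕0⊕0 = 0
p2 (pos 2,3,6,7,10,11,14,15,18,19,22,23,26,27,30,31): XOR of data positions = 0⊕0⊕0⊕0⊕1⊕1⊕1⊕1⊕1⊕0⊕0⊕1⊕0⊕1⊕0 = 1
p4 (pos 4,5,6,7,12,13,14,15,20,21,22,23,28,29,30,31): XOR of data positions = 1⊕0⊕0⊕1⊕0⊕1⊕1⊕1⊕0⊕0⊕0⊕1⊕0⊕1⊕0 = 1
p8 (pos 8,9,10,11,12,13,14,15,24,25,26,27,28,29,30,31): XOR of data positions = 1⊕0⊕1⊕1⊕0⊕1⊕1⊕1⊕0⊕1⊕0⊕1⊕0⊕1⊕0 = 1
p16 (pos 16,17,18,19,20,21,22,23,24,25,26,27,28,29,30,31): XOR of data positions = 1⊕1⊕1⊕1⊕0⊕0⊕0⊕1⊕0⊕1⊕0⊕1⊕0⊕1⊕0 = 0
Codeword: 0101100110110110111100010101010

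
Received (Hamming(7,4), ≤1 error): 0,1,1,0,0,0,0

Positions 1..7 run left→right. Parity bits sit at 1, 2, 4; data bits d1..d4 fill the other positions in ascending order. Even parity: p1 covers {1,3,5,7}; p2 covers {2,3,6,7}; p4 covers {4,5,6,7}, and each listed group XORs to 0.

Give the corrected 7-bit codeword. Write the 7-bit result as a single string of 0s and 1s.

1110000

s1 (pos 1,3,5,7): 0⊕1⊕0⊕0 = 1
s2 (pos 2,3,6,7): 1⊕1⊕0⊕0 = 0
s4 (pos 4,5,6,7): 0⊕0⊕0⊕0 = 0
Syndrome s4…s1 = 001 → error at position 1.
Flip position 1: 0110000 → 1110000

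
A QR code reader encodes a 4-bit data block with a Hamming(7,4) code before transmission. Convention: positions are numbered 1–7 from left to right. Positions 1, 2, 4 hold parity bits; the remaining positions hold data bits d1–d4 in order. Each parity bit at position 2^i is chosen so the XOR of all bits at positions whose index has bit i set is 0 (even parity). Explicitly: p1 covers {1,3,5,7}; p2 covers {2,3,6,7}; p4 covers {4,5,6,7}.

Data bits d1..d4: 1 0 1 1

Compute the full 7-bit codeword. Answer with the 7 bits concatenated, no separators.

0110011

Place data at non-parity positions: p1 p2 1 p4 0 1 1
p1 (pos 1,3,5,7): XOR of data positions = 1⊕0⊕1 = 0
p2 (pos 2,3,6,7): XOR of data positions = 1⊕1⊕1 = 1
p4 (pos 4,5,6,7): XOR of data positions = 0⊕1⊕1 = 0
Codeword: 0110011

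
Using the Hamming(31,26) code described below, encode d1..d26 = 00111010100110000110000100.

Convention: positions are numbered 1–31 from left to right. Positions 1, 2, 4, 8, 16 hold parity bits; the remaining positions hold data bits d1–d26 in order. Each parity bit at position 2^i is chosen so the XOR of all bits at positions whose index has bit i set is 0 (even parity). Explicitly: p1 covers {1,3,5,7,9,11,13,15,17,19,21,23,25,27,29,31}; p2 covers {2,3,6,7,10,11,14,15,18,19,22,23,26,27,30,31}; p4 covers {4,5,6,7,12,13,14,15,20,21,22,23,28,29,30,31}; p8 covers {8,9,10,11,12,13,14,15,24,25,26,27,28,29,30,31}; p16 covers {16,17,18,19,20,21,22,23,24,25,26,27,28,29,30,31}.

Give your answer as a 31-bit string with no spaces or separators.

1101011110101001110000110000100

Place data at non-parity positions: p1 p2 0 p4 0 1 1 p8 1 0 1 0 1 0 0 p16 1 1 0 0 0 0 1 1 0 0 0 0 1 0 0
p1 (pos 1,3,5,7,9,11,13,15,17,19,21,23,25,27,29,31): XOR of data positions = 0⊕0⊕1⊕1⊕1⊕1⊕0⊕1⊕0⊕0⊕1⊕0⊕0⊕1⊕0 = 1
p2 (pos 2,3,6,7,10,11,14,15,18,19,22,23,26,27,30,31): XOR of data positions = 0⊕1⊕1⊕0⊕1⊕0⊕0⊕1⊕0⊕0⊕1⊕0⊕0⊕0⊕0 = 1
p4 (pos 4,5,6,7,12,13,14,15,20,21,22,23,28,29,30,31): XOR of data positions = 0⊕1⊕1⊕0⊕1⊕0⊕0⊕0⊕0⊕0⊕1⊕0⊕1⊕0⊕0 = 1
p8 (pos 8,9,10,11,12,13,14,15,24,25,26,27,28,29,30,31): XOR of data positions = 1⊕0⊕1⊕0⊕1⊕0⊕0⊕1⊕0⊕0⊕0⊕0⊕1⊕0⊕0 = 1
p16 (pos 16,17,18,19,20,21,22,23,24,25,26,27,28,29,30,31): XOR of data positions = 1⊕1⊕0⊕0⊕0⊕0⊕1⊕1⊕0⊕0⊕0⊕0⊕1⊕0⊕0 = 1
Codeword: 1101011110101001110000110000100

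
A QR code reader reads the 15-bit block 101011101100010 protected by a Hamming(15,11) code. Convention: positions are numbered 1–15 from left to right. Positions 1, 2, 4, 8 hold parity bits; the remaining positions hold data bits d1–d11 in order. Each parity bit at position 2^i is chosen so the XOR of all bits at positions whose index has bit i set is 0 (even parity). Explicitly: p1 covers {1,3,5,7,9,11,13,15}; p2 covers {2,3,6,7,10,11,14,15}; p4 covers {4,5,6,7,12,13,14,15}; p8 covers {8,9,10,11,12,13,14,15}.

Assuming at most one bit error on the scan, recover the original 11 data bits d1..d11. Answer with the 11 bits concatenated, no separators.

s1 (pos 1,3,5,7,9,11,13,15): 1⊕1⊕1⊕1⊕1⊕0⊕0⊕0 = 1
s2 (pos 2,3,6,7,10,11,14,15): 0⊕1⊕1⊕1⊕1⊕0⊕1⊕0 = 1
s4 (pos 4,5,6,7,12,13,14,15): 0⊕1⊕1⊕1⊕0⊕0⊕1⊕0 = 0
s8 (pos 8,9,10,11,12,13,14,15): 0⊕1⊕1⊕0⊕0⊕0⊕1⊕0 = 1
Syndrome s8…s1 = 1011 → error at position 11.
Flip position 11: 101011101100010 → 101011101110010
Read data bits from positions 3,5,6,7,9,10,11,12,13,14,15: 11111110010

11111110010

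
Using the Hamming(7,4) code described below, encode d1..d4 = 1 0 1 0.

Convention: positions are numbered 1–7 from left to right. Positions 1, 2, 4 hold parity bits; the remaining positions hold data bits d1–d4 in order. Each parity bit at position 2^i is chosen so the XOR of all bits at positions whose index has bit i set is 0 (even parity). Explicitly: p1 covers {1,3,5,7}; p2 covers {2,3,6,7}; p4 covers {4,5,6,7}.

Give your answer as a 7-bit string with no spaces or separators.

1011010

Place data at non-parity positions: p1 p2 1 p4 0 1 0
p1 (pos 1,3,5,7): XOR of data positions = 1⊕0⊕0 = 1
p2 (pos 2,3,6,7): XOR of data positions = 1⊕1⊕0 = 0
p4 (pos 4,5,6,7): XOR of data positions = 0⊕1⊕0 = 1
Codeword: 1011010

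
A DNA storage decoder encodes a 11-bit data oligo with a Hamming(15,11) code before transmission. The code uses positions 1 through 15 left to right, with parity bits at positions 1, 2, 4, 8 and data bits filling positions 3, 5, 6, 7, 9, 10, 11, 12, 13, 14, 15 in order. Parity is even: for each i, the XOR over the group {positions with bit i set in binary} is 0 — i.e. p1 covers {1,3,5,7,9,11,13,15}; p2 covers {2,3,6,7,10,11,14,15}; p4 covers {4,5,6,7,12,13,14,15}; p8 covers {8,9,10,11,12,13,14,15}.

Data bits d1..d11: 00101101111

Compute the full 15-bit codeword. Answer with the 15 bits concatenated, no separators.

Place data at non-parity positions: p1 p2 0 p4 0 1 0 p8 1 1 0 1 1 1 1
p1 (pos 1,3,5,7,9,11,13,15): XOR of data positions = 0⊕0⊕0⊕1⊕0⊕1⊕1 = 1
p2 (pos 2,3,6,7,10,11,14,15): XOR of data positions = 0⊕1⊕0⊕1⊕0⊕1⊕1 = 0
p4 (pos 4,5,6,7,12,13,14,15): XOR of data positions = 0⊕1⊕0⊕1⊕1⊕1⊕1 = 1
p8 (pos 8,9,10,11,12,13,14,15): XOR of data positions = 1⊕1⊕0⊕1⊕1⊕1⊕1 = 0
Codeword: 100101001101111

100101001101111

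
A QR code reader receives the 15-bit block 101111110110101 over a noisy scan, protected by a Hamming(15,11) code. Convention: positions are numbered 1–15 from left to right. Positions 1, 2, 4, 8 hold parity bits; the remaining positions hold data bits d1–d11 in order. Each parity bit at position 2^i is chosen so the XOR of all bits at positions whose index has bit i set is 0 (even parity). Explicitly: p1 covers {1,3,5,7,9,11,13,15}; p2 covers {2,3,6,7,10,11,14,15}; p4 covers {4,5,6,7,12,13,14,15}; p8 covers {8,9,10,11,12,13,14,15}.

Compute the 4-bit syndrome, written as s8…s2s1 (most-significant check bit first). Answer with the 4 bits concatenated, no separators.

1001

s1 (pos 1,3,5,7,9,11,13,15): 1⊕1⊕1⊕1⊕0⊕1⊕1⊕1 = 1
s2 (pos 2,3,6,7,10,11,14,15): 0⊕1⊕1⊕1⊕1⊕1⊕0⊕1 = 0
s4 (pos 4,5,6,7,12,13,14,15): 1⊕1⊕1⊕1⊕0⊕1⊕0⊕1 = 0
s8 (pos 8,9,10,11,12,13,14,15): 1⊕0⊕1⊕1⊕0⊕1⊕0⊕1 = 1
Syndrome s8…s1 = 1001 → error at position 9.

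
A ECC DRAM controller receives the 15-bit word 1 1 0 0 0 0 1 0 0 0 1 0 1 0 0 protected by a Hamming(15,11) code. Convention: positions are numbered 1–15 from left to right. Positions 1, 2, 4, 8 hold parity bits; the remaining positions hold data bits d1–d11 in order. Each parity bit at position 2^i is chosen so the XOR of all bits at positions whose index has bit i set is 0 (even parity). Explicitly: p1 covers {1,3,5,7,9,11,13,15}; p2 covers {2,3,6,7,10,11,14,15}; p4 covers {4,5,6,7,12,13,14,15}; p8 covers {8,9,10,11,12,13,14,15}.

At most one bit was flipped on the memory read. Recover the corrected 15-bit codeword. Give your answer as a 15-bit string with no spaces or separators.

100000100010100

s1 (pos 1,3,5,7,9,11,13,15): 1⊕0⊕0⊕1⊕0⊕1⊕1⊕0 = 0
s2 (pos 2,3,6,7,10,11,14,15): 1⊕0⊕0⊕1⊕0⊕1⊕0⊕0 = 1
s4 (pos 4,5,6,7,12,13,14,15): 0⊕0⊕0⊕1⊕0⊕1⊕0⊕0 = 0
s8 (pos 8,9,10,11,12,13,14,15): 0⊕0⊕0⊕1⊕0⊕1⊕0⊕0 = 0
Syndrome s8…s1 = 0010 → error at position 2.
Flip position 2: 110000100010100 → 100000100010100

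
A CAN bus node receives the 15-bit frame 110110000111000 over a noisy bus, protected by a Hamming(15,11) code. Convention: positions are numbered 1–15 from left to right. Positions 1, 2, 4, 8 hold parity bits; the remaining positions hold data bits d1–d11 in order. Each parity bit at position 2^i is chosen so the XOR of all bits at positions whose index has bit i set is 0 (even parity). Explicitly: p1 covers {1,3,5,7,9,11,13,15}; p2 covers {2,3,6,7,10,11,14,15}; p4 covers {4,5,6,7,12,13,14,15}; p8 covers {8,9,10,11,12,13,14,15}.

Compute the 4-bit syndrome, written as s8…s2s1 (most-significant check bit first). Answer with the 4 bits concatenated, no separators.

s1 (pos 1,3,5,7,9,11,13,15): 1⊕0⊕1⊕0⊕0⊕1⊕0⊕0 = 1
s2 (pos 2,3,6,7,10,11,14,15): 1⊕0⊕0⊕0⊕1⊕1⊕0⊕0 = 1
s4 (pos 4,5,6,7,12,13,14,15): 1⊕1⊕0⊕0⊕1⊕0⊕0⊕0 = 1
s8 (pos 8,9,10,11,12,13,14,15): 0⊕0⊕1⊕1⊕1⊕0⊕0⊕0 = 1
Syndrome s8…s1 = 1111 → error at position 15.

1111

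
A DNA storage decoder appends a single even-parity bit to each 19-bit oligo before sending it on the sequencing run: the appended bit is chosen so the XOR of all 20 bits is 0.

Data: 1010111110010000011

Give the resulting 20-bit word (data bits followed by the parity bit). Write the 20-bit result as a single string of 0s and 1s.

XOR of the 19 data bits: 1⊕0⊕1⊕0⊕1⊕1⊕1⊕1⊕1⊕0⊕0⊕1⊕0⊕0⊕0⊕0⊕0⊕1⊕1 = 0
Parity bit = 0 (so all 20 bits XOR to 0).

10101111100100000110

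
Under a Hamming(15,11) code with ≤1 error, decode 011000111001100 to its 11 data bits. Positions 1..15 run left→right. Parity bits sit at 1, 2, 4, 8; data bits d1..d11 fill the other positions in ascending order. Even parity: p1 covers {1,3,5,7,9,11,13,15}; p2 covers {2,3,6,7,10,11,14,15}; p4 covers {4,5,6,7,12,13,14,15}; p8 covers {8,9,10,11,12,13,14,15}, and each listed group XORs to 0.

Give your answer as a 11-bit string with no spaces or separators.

10111001100

s1 (pos 1,3,5,7,9,11,13,15): 0⊕1⊕0⊕1⊕1⊕0⊕1⊕0 = 0
s2 (pos 2,3,6,7,10,11,14,15): 1⊕1⊕0⊕1⊕0⊕0⊕0⊕0 = 1
s4 (pos 4,5,6,7,12,13,14,15): 0⊕0⊕0⊕1⊕1⊕1⊕0⊕0 = 1
s8 (pos 8,9,10,11,12,13,14,15): 1⊕1⊕0⊕0⊕1⊕1⊕0⊕0 = 0
Syndrome s8…s1 = 0110 → error at position 6.
Flip position 6: 011000111001100 → 011001111001100
Read data bits from positions 3,5,6,7,9,10,11,12,13,14,15: 10111001100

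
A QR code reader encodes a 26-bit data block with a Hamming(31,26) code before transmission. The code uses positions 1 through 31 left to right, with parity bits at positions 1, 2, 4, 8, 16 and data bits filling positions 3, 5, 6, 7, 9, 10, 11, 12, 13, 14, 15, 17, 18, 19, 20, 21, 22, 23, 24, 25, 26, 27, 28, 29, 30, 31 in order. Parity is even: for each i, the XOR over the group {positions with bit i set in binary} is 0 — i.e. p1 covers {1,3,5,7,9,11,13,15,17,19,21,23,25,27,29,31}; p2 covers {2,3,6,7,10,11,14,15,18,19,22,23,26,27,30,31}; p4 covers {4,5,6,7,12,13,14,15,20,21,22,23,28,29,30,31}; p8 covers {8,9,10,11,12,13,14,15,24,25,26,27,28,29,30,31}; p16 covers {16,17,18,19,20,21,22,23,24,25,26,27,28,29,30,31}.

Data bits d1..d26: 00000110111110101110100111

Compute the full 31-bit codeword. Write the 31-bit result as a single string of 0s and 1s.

1001000001101110110101110100111

Place data at non-parity positions: p1 p2 0 p4 0 0 0 p8 0 1 1 0 1 1 1 p16 1 1 0 1 0 1 1 1 0 1 0 0 1 1 1
p1 (pos 1,3,5,7,9,11,13,15,17,19,21,23,25,27,29,31): XOR of data positions = 0⊕0⊕0⊕0⊕1⊕1⊕1⊕1⊕0⊕0⊕1⊕0⊕0⊕1⊕1 = 1
p2 (pos 2,3,6,7,10,11,14,15,18,19,22,23,26,27,30,31): XOR of data positions = 0⊕0⊕0⊕1⊕1⊕1⊕1⊕1⊕0⊕1⊕1⊕1⊕0⊕1⊕1 = 0
p4 (pos 4,5,6,7,12,13,14,15,20,21,22,23,28,29,30,31): XOR of data positions = 0⊕0⊕0⊕0⊕1⊕1⊕1⊕1⊕0⊕1⊕1⊕0⊕1⊕1⊕1 = 1
p8 (pos 8,9,10,11,12,13,14,15,24,25,26,27,28,29,30,31): XOR of data positions = 0⊕1⊕1⊕0⊕1⊕1⊕1⊕1⊕0⊕1⊕0⊕0⊕1⊕1⊕1 = 0
p16 (pos 16,17,18,19,20,21,22,23,24,25,26,27,28,29,30,31): XOR of data positions = 1⊕1⊕0⊕1⊕0⊕1⊕1⊕1⊕0⊕1⊕0⊕0⊕1⊕1⊕1 = 0
Codeword: 1001000001101110110101110100111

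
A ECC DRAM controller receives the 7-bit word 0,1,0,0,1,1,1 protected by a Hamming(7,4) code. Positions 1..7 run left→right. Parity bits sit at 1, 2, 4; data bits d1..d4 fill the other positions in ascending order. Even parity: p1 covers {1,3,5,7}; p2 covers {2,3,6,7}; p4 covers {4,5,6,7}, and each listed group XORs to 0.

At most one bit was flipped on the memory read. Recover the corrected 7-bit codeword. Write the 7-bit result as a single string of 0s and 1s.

s1 (pos 1,3,5,7): 0⊕0⊕1⊕1 = 0
s2 (pos 2,3,6,7): 1⊕0⊕1⊕1 = 1
s4 (pos 4,5,6,7): 0⊕1⊕1⊕1 = 1
Syndrome s4…s1 = 110 → error at position 6.
Flip position 6: 0100111 → 0100101

0100101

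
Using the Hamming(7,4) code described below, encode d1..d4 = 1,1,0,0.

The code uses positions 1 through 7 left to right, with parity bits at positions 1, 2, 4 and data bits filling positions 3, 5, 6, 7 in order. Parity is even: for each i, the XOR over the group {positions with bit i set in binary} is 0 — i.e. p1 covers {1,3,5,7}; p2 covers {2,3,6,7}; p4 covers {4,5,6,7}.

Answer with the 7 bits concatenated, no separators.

Place data at non-parity positions: p1 p2 1 p4 1 0 0
p1 (pos 1,3,5,7): XOR of data positions = 1⊕1⊕0 = 0
p2 (pos 2,3,6,7): XOR of data positions = 1⊕0⊕0 = 1
p4 (pos 4,5,6,7): XOR of data positions = 1⊕0⊕0 = 1
Codeword: 0111100

0111100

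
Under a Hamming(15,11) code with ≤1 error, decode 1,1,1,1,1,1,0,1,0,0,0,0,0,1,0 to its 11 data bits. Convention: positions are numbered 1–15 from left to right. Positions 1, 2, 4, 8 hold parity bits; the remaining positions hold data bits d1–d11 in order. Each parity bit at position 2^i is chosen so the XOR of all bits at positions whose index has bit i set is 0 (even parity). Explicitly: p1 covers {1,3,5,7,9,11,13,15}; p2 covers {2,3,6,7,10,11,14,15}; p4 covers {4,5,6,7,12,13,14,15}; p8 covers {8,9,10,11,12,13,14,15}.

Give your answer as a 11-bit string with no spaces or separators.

11100000010

s1 (pos 1,3,5,7,9,11,13,15): 1⊕1⊕1⊕0⊕0⊕0⊕0⊕0 = 1
s2 (pos 2,3,6,7,10,11,14,15): 1⊕1⊕1⊕0⊕0⊕0⊕1⊕0 = 0
s4 (pos 4,5,6,7,12,13,14,15): 1⊕1⊕1⊕0⊕0⊕0⊕1⊕0 = 0
s8 (pos 8,9,10,11,12,13,14,15): 1⊕0⊕0⊕0⊕0⊕0⊕1⊕0 = 0
Syndrome s8…s1 = 0001 → error at position 1.
Flip position 1: 111111010000010 → 011111010000010
Read data bits from positions 3,5,6,7,9,10,11,12,13,14,15: 11100000010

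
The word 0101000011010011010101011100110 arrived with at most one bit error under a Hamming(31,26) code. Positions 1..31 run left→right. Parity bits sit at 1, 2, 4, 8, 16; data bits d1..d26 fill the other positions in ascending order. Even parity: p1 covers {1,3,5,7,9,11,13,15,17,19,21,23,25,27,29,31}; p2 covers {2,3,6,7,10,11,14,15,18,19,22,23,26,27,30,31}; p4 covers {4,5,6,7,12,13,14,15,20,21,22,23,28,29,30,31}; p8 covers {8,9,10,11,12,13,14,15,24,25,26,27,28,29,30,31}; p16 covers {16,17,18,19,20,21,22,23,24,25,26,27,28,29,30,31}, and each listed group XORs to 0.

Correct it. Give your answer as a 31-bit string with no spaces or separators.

0101000011010011010101011100100

s1 (pos 1,3,5,7,9,11,13,15,17,19,21,23,25,27,29,31): 0⊕0⊕0⊕0⊕1⊕0⊕0⊕1⊕0⊕0⊕0⊕0⊕1⊕0⊕1⊕0 = 0
s2 (pos 2,3,6,7,10,11,14,15,18,19,22,23,26,27,30,31): 1⊕0⊕0⊕0⊕1⊕0⊕0⊕1⊕1⊕0⊕1⊕0⊕1⊕0⊕1⊕0 = 1
s4 (pos 4,5,6,7,12,13,14,15,20,21,22,23,28,29,30,31): 1⊕0⊕0⊕0⊕1⊕0⊕0⊕1⊕1⊕0⊕1⊕0⊕0⊕1⊕1⊕0 = 1
s8 (pos 8,9,10,11,12,13,14,15,24,25,26,27,28,29,30,31): 0⊕1⊕1⊕0⊕1⊕0⊕0⊕1⊕1⊕1⊕1⊕0⊕0⊕1⊕1⊕0 = 1
s16 (pos 16,17,18,19,20,21,22,23,24,25,26,27,28,29,30,31): 1⊕0⊕1⊕0⊕1⊕0⊕1⊕0⊕1⊕1⊕1⊕0⊕0⊕1⊕1⊕0 = 1
Syndrome s16…s1 = 11110 → error at position 30.
Flip position 30: 0101000011010011010101011100110 → 0101000011010011010101011100100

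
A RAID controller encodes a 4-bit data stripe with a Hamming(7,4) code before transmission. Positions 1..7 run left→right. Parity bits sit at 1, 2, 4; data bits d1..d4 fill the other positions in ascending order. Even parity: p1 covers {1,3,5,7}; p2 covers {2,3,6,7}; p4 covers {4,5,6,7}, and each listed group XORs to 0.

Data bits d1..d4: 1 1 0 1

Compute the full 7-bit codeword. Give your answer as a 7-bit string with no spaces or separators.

Place data at non-parity positions: p1 p2 1 p4 1 0 1
p1 (pos 1,3,5,7): XOR of data positions = 1⊕1⊕1 = 1
p2 (pos 2,3,6,7): XOR of data positions = 1⊕0⊕1 = 0
p4 (pos 4,5,6,7): XOR of data positions = 1⊕0⊕1 = 0
Codeword: 1010101

1010101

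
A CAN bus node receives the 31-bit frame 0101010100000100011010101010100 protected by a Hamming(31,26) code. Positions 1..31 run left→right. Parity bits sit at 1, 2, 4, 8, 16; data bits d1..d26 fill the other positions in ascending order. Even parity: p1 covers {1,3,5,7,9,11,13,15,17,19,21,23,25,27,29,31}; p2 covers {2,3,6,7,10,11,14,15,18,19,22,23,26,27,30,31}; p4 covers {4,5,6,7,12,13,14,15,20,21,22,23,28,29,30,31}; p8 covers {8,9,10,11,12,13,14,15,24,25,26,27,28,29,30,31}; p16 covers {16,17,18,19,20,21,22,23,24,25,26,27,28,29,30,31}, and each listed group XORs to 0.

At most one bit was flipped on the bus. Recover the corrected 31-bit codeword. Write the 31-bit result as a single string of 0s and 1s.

s1 (pos 1,3,5,7,9,11,13,15,17,19,21,23,25,27,29,31): 0⊕0⊕0⊕0⊕0⊕0⊕0⊕0⊕0⊕1⊕1⊕1⊕1⊕1⊕1⊕0 = 0
s2 (pos 2,3,6,7,10,11,14,15,18,19,22,23,26,27,30,31): 1⊕0⊕1⊕0⊕0⊕0⊕1⊕0⊕1⊕1⊕0⊕1⊕0⊕1⊕0⊕0 = 1
s4 (pos 4,5,6,7,12,13,14,15,20,21,22,23,28,29,30,31): 1⊕0⊕1⊕0⊕0⊕0⊕1⊕0⊕0⊕1⊕0⊕1⊕0⊕1⊕0⊕0 = 0
s8 (pos 8,9,10,11,12,13,14,15,24,25,26,27,28,29,30,31): 1⊕0⊕0⊕0⊕0⊕0⊕1⊕0⊕0⊕1⊕0⊕1⊕0⊕1⊕0⊕0 = 1
s16 (pos 16,17,18,19,20,21,22,23,24,25,26,27,28,29,30,31): 0⊕0⊕1⊕1⊕0⊕1⊕0⊕1⊕0⊕1⊕0⊕1⊕0⊕1⊕0⊕0 = 1
Syndrome s16…s1 = 11010 → error at position 26.
Flip position 26: 0101010100000100011010101010100 → 0101010100000100011010101110100

0101010100000100011010101110100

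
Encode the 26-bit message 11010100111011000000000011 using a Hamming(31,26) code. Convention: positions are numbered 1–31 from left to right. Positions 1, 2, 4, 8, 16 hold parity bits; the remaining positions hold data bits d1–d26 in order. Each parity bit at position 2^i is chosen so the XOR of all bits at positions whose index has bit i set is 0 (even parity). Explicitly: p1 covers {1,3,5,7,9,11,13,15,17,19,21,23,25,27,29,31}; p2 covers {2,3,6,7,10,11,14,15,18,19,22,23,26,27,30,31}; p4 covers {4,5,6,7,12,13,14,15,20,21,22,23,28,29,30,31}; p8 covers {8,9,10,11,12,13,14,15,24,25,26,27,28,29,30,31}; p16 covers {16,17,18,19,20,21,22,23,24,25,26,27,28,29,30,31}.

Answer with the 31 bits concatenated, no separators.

Place data at non-parity positions: p1 p2 1 p4 1 0 1 p8 0 1 0 0 1 1 1 p16 0 1 1 0 0 0 0 0 0 0 0 0 0 1 1
p1 (pos 1,3,5,7,9,11,13,15,17,19,21,23,25,27,29,31): XOR of data positions = 1⊕1⊕1⊕0⊕0⊕1⊕1⊕0⊕1⊕0⊕0⊕0⊕0⊕0⊕1 = 1
p2 (pos 2,3,6,7,10,11,14,15,18,19,22,23,26,27,30,31): XOR of data positions = 1⊕0⊕1⊕1⊕0⊕1⊕1⊕1⊕1⊕0⊕0⊕0⊕0⊕1⊕1 = 1
p4 (pos 4,5,6,7,12,13,14,15,20,21,22,23,28,29,30,31): XOR of data positions = 1⊕0⊕1⊕0⊕1⊕1⊕1⊕0⊕0⊕0⊕0⊕0⊕0⊕1⊕1 = 1
p8 (pos 8,9,10,11,12,13,14,15,24,25,26,27,28,29,30,31): XOR of data positions = 0⊕1⊕0⊕0⊕1⊕1⊕1⊕0⊕0⊕0⊕0⊕0⊕0⊕1⊕1 = 0
p16 (pos 16,17,18,19,20,21,22,23,24,25,26,27,28,29,30,31): XOR of data positions = 0⊕1⊕1⊕0⊕0⊕0⊕0⊕0⊕0⊕0⊕0⊕0⊕0⊕1⊕1 = 0
Codeword: 1111101001001110011000000000011

1111101001001110011000000000011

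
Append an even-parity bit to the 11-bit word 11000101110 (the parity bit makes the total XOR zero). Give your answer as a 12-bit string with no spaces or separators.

XOR of the 11 data bits: 1⊕1⊕0⊕0⊕0⊕1⊕0⊕1⊕1⊕1⊕0 = 0
Parity bit = 0 (so all 12 bits XOR to 0).

110001011100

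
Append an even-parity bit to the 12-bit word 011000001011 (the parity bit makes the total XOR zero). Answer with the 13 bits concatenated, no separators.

XOR of the 12 data bits: 0⊕1⊕1⊕0⊕0⊕0⊕0⊕0⊕1⊕0⊕1⊕1 = 1
Parity bit = 1 (so all 13 bits XOR to 0).

0110000010111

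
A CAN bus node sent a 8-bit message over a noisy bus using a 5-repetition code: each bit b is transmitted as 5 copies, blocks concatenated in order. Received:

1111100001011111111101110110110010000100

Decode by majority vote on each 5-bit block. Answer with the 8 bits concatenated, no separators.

10111100

Block 1 (11111): 5 ones → 1
Block 2 (00001): 1 one → 0
Block 3 (01111): 4 ones → 1
Block 4 (11111): 5 ones → 1
Block 5 (01110): 3 ones → 1
Block 6 (11011): 4 ones → 1
Block 7 (00100): 1 one → 0
Block 8 (00100): 1 one → 0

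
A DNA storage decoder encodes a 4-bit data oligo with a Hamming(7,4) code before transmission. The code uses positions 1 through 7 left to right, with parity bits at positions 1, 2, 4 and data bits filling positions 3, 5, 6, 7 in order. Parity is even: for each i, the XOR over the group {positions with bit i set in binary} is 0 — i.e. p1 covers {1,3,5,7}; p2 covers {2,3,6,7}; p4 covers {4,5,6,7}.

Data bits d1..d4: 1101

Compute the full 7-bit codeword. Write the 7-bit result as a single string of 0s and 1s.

Place data at non-parity positions: p1 p2 1 p4 1 0 1
p1 (pos 1,3,5,7): XOR of data positions = 1⊕1⊕1 = 1
p2 (pos 2,3,6,7): XOR of data positions = 1⊕0⊕1 = 0
p4 (pos 4,5,6,7): XOR of data positions = 1⊕0⊕1 = 0
Codeword: 1010101

1010101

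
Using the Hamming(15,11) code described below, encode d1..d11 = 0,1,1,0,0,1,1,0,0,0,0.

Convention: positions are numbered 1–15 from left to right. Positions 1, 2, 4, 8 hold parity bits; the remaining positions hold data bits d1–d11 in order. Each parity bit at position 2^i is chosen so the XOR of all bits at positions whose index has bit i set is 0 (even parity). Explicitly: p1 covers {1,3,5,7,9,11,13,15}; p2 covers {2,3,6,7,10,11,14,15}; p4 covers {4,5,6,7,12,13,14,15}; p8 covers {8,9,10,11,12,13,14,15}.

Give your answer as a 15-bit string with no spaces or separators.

Place data at non-parity positions: p1 p2 0 p4 1 1 0 p8 0 1 1 0 0 0 0
p1 (pos 1,3,5,7,9,11,13,15): XOR of data positions = 0⊕1⊕0⊕0⊕1⊕0⊕0 = 0
p2 (pos 2,3,6,7,10,11,14,15): XOR of data positions = 0⊕1⊕0⊕1⊕1⊕0⊕0 = 1
p4 (pos 4,5,6,7,12,13,14,15): XOR of data positions = 1⊕1⊕0⊕0⊕0⊕0⊕0 = 0
p8 (pos 8,9,10,11,12,13,14,15): XOR of data positions = 0⊕1⊕1⊕0⊕0⊕0⊕0 = 0
Codeword: 010011000110000

010011000110000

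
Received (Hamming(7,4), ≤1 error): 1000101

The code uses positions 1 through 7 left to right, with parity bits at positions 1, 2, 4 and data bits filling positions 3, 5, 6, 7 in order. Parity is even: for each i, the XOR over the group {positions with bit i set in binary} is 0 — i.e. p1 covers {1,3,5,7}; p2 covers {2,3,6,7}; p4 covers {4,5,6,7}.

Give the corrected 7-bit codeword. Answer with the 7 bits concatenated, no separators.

s1 (pos 1,3,5,7): 1⊕0⊕1⊕1 = 1
s2 (pos 2,3,6,7): 0⊕0⊕0⊕1 = 1
s4 (pos 4,5,6,7): 0⊕1⊕0⊕1 = 0
Syndrome s4…s1 = 011 → error at position 3.
Flip position 3: 1000101 → 1010101

1010101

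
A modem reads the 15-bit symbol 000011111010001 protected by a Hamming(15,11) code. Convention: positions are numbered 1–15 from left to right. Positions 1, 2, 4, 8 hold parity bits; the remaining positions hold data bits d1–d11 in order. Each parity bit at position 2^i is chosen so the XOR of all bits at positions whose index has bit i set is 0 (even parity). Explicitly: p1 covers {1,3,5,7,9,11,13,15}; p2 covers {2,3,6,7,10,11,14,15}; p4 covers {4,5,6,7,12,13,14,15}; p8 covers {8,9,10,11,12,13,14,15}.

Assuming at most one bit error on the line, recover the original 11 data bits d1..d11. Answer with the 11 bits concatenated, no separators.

01111010001

s1 (pos 1,3,5,7,9,11,13,15): 0⊕0⊕1⊕1⊕1⊕1⊕0⊕1 = 1
s2 (pos 2,3,6,7,10,11,14,15): 0⊕0⊕1⊕1⊕0⊕1⊕0⊕1 = 0
s4 (pos 4,5,6,7,12,13,14,15): 0⊕1⊕1⊕1⊕0⊕0⊕0⊕1 = 0
s8 (pos 8,9,10,11,12,13,14,15): 1⊕1⊕0⊕1⊕0⊕0⊕0⊕1 = 0
Syndrome s8…s1 = 0001 → error at position 1.
Flip position 1: 000011111010001 → 100011111010001
Read data bits from positions 3,5,6,7,9,10,11,12,13,14,15: 01111010001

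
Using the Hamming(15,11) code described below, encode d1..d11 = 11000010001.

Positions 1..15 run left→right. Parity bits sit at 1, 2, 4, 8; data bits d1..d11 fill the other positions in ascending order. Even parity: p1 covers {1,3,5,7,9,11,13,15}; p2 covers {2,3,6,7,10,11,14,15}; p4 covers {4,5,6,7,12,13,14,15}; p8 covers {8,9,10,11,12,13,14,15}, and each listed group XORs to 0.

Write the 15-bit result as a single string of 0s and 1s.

Place data at non-parity positions: p1 p2 1 p4 1 0 0 p8 0 0 1 0 0 0 1
p1 (pos 1,3,5,7,9,11,13,15): XOR of data positions = 1⊕1⊕0⊕0⊕1⊕0⊕1 = 0
p2 (pos 2,3,6,7,10,11,14,15): XOR of data positions = 1⊕0⊕0⊕0⊕1⊕0⊕1 = 1
p4 (pos 4,5,6,7,12,13,14,15): XOR of data positions = 1⊕0⊕0⊕0⊕0⊕0⊕1 = 0
p8 (pos 8,9,10,11,12,13,14,15): XOR of data positions = 0⊕0⊕1⊕0⊕0⊕0⊕1 = 0
Codeword: 011010000010001

011010000010001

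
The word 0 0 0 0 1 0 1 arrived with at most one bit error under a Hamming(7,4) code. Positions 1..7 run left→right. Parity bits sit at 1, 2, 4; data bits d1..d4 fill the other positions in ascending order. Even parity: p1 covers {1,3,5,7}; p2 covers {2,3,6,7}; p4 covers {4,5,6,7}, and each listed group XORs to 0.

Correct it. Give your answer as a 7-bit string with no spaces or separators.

0100101

s1 (pos 1,3,5,7): 0⊕0⊕1⊕1 = 0
s2 (pos 2,3,6,7): 0⊕0⊕0⊕1 = 1
s4 (pos 4,5,6,7): 0⊕1⊕0⊕1 = 0
Syndrome s4…s1 = 010 → error at position 2.
Flip position 2: 0000101 → 0100101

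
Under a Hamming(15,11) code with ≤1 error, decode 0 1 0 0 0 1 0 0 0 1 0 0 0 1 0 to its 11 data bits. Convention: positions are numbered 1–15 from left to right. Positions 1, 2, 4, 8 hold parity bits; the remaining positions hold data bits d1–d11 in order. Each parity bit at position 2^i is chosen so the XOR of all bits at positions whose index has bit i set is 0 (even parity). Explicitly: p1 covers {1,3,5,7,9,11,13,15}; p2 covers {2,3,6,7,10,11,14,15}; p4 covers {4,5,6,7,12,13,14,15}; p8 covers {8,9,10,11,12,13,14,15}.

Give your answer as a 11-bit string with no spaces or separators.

00100100010

s1 (pos 1,3,5,7,9,11,13,15): 0⊕0⊕0⊕0⊕0⊕0⊕0⊕0 = 0
s2 (pos 2,3,6,7,10,11,14,15): 1⊕0⊕1⊕0⊕1⊕0⊕1⊕0 = 0
s4 (pos 4,5,6,7,12,13,14,15): 0⊕0⊕1⊕0⊕0⊕0⊕1⊕0 = 0
s8 (pos 8,9,10,11,12,13,14,15): 0⊕0⊕1⊕0⊕0⊕0⊕1⊕0 = 0
Syndrome s8…s1 = 0000 → no error.
Read data bits from positions 3,5,6,7,9,10,11,12,13,14,15: 00100100010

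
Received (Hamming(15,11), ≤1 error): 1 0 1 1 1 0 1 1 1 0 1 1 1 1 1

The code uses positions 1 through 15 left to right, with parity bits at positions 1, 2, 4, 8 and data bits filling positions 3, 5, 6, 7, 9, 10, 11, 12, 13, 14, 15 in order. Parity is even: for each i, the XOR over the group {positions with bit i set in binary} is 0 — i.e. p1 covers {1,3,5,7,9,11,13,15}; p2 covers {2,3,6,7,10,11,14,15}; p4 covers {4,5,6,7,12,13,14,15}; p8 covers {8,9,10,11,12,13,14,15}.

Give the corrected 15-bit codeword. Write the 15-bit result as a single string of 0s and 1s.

s1 (pos 1,3,5,7,9,11,13,15): 1⊕1⊕1⊕1⊕1⊕1⊕1⊕1 = 0
s2 (pos 2,3,6,7,10,11,14,15): 0⊕1⊕0⊕1⊕0⊕1⊕1⊕1 = 1
s4 (pos 4,5,6,7,12,13,14,15): 1⊕1⊕0⊕1⊕1⊕1⊕1⊕1 = 1
s8 (pos 8,9,10,11,12,13,14,15): 1⊕1⊕0⊕1⊕1⊕1⊕1⊕1 = 1
Syndrome s8…s1 = 1110 → error at position 14.
Flip position 14: 101110111011111 → 101110111011101

101110111011101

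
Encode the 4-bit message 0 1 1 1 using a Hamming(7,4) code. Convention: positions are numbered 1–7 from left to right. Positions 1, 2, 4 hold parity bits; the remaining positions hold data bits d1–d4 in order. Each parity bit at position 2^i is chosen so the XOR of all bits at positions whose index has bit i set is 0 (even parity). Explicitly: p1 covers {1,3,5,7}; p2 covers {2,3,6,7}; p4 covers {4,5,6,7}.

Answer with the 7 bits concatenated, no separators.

0001111

Place data at non-parity positions: p1 p2 0 p4 1 1 1
p1 (pos 1,3,5,7): XOR of data positions = 0⊕1⊕1 = 0
p2 (pos 2,3,6,7): XOR of data positions = 0⊕1⊕1 = 0
p4 (pos 4,5,6,7): XOR of data positions = 1⊕1⊕1 = 1
Codeword: 0001111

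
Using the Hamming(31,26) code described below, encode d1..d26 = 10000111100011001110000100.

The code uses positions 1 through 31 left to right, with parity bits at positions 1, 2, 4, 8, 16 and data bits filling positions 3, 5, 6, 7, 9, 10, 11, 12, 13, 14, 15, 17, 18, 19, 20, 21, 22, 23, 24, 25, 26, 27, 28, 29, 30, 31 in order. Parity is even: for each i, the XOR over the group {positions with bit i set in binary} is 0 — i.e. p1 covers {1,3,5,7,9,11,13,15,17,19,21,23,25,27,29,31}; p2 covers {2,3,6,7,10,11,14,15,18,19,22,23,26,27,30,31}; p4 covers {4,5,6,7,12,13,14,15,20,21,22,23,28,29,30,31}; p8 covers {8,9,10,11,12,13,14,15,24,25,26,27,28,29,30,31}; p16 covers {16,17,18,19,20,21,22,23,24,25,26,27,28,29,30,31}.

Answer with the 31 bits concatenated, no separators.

Place data at non-parity positions: p1 p2 1 p4 0 0 0 p8 0 1 1 1 1 0 0 p16 0 1 1 0 0 1 1 1 0 0 0 0 1 0 0
p1 (pos 1,3,5,7,9,11,13,15,17,19,21,23,25,27,29,31): XOR of data positions = 1⊕0⊕0⊕0⊕1⊕1⊕0⊕0⊕1⊕0⊕1⊕0⊕0⊕1⊕0 = 0
p2 (pos 2,3,6,7,10,11,14,15,18,19,22,23,26,27,30,31): XOR of data positions = 1⊕0⊕0⊕1⊕1⊕0⊕0⊕1⊕1⊕1⊕1⊕0⊕0⊕0⊕0 = 1
p4 (pos 4,5,6,7,12,13,14,15,20,21,22,23,28,29,30,31): XOR of data positions = 0⊕0⊕0⊕1⊕1⊕0⊕0⊕0⊕0⊕1⊕1⊕0⊕1⊕0⊕0 = 1
p8 (pos 8,9,10,11,12,13,14,15,24,25,26,27,28,29,30,31): XOR of data positions = 0⊕1⊕1⊕1⊕1⊕0⊕0⊕1⊕0⊕0⊕0⊕0⊕1⊕0⊕0 = 0
p16 (pos 16,17,18,19,20,21,22,23,24,25,26,27,28,29,30,31): XOR of data positions = 0⊕1⊕1⊕0⊕0⊕1⊕1⊕1⊕0⊕0⊕0⊕0⊕1⊕0⊕0 = 0
Codeword: 0111000001111000011001110000100

0111000001111000011001110000100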